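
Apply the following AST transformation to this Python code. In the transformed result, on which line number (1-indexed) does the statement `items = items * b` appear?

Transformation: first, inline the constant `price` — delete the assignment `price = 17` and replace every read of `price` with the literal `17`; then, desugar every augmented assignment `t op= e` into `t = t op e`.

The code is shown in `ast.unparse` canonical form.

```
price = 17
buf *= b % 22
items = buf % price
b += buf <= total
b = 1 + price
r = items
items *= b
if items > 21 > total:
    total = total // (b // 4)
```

6

Transformed code:
buf = buf * (b % 22)
items = buf % 17
b = b + (buf <= total)
b = 1 + 17
r = items
items = items * b
if items > 21 > total:
    total = total // (b // 4)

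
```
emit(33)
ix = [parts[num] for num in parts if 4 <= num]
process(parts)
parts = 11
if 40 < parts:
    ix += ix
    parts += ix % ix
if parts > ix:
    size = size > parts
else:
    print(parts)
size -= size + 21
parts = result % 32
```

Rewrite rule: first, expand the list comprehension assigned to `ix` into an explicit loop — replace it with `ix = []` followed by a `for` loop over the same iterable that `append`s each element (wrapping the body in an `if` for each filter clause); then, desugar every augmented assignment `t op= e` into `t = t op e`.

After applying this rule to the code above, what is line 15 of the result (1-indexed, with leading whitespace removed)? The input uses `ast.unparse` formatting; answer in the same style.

Transformed code:
emit(33)
ix = []
for num in parts:
    if 4 <= num:
        ix.append(parts[num])
process(parts)
parts = 11
if 40 < parts:
    ix = ix + ix
    parts = parts + ix % ix
if parts > ix:
    size = size > parts
else:
    print(parts)
size = size - (size + 21)
parts = result % 32

size = size - (size + 21)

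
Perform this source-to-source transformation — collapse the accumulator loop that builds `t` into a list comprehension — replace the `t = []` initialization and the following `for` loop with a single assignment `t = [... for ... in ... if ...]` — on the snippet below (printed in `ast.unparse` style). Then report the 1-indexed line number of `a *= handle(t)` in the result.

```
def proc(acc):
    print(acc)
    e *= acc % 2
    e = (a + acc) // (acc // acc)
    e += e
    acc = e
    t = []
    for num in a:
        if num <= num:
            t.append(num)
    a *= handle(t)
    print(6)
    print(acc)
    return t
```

8

Transformed code:
def proc(acc):
    print(acc)
    e *= acc % 2
    e = (a + acc) // (acc // acc)
    e += e
    acc = e
    t = [num for num in a if num <= num]
    a *= handle(t)
    print(6)
    print(acc)
    return t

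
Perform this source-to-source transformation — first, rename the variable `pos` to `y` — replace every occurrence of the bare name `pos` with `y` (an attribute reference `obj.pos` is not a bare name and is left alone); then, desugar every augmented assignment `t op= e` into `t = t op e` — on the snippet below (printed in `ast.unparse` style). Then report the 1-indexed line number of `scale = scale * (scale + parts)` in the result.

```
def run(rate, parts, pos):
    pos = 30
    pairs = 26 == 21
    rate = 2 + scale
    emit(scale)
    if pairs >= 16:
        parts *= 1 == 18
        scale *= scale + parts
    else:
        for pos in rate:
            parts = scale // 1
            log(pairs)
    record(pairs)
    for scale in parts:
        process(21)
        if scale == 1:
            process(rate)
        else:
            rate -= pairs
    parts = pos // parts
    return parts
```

8

Transformed code:
def run(rate, parts, y):
    y = 30
    pairs = 26 == 21
    rate = 2 + scale
    emit(scale)
    if pairs >= 16:
        parts = parts * (1 == 18)
        scale = scale * (scale + parts)
    else:
        for y in rate:
            parts = scale // 1
            log(pairs)
    record(pairs)
    for scale in parts:
        process(21)
        if scale == 1:
            process(rate)
        else:
            rate = rate - pairs
    parts = y // parts
    return parts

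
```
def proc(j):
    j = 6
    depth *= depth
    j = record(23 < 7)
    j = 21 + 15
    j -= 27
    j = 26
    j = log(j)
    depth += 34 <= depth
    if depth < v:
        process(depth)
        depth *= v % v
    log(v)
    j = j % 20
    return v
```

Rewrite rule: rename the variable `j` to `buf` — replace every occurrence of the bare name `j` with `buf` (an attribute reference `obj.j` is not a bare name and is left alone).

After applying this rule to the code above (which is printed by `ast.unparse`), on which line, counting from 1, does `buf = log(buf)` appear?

Transformed code:
def proc(buf):
    buf = 6
    depth *= depth
    buf = record(23 < 7)
    buf = 21 + 15
    buf -= 27
    buf = 26
    buf = log(buf)
    depth += 34 <= depth
    if depth < v:
        process(depth)
        depth *= v % v
    log(v)
    buf = buf % 20
    return v

8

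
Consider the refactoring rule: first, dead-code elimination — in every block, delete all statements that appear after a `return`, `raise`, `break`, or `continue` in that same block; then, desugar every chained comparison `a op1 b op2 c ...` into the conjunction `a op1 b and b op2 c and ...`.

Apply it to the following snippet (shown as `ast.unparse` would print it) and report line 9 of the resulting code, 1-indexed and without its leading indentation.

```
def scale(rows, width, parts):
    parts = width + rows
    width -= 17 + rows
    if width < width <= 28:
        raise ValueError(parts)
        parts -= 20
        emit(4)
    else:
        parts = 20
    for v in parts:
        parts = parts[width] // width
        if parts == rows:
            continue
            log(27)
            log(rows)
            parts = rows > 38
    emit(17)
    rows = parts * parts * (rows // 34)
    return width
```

Transformed code:
def scale(rows, width, parts):
    parts = width + rows
    width -= 17 + rows
    if width < width and width <= 28:
        raise ValueError(parts)
    else:
        parts = 20
    for v in parts:
        parts = parts[width] // width
        if parts == rows:
            continue
    emit(17)
    rows = parts * parts * (rows // 34)
    return width

parts = parts[width] // width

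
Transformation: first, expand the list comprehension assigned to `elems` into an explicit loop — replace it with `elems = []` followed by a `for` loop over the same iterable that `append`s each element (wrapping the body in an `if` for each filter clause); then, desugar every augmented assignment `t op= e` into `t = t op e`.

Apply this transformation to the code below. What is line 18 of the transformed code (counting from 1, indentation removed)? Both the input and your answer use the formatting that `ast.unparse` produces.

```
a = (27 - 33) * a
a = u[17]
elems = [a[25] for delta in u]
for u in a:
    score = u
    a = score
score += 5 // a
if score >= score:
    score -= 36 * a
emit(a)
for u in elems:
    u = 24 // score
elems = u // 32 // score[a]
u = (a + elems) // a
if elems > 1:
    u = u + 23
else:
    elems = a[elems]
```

Transformed code:
a = (27 - 33) * a
a = u[17]
elems = []
for delta in u:
    elems.append(a[25])
for u in a:
    score = u
    a = score
score = score + 5 // a
if score >= score:
    score = score - 36 * a
emit(a)
for u in elems:
    u = 24 // score
elems = u // 32 // score[a]
u = (a + elems) // a
if elems > 1:
    u = u + 23
else:
    elems = a[elems]

u = u + 23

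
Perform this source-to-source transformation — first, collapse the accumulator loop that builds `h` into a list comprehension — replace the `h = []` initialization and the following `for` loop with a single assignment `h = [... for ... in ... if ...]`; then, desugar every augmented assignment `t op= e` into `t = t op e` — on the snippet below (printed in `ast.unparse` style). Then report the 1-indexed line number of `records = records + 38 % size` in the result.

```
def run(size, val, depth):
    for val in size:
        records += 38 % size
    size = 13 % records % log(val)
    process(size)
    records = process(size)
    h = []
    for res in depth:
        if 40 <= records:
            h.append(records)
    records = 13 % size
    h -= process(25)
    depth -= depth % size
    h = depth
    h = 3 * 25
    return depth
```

3

Transformed code:
def run(size, val, depth):
    for val in size:
        records = records + 38 % size
    size = 13 % records % log(val)
    process(size)
    records = process(size)
    h = [records for res in depth if 40 <= records]
    records = 13 % size
    h = h - process(25)
    depth = depth - depth % size
    h = depth
    h = 3 * 25
    return depth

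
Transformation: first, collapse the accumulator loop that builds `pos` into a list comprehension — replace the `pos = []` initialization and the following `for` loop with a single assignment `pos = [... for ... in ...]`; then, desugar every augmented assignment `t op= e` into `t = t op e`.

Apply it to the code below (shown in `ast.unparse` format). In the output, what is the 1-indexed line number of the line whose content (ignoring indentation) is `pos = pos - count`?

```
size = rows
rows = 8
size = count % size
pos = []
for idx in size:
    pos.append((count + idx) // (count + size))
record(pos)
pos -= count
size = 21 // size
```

6

Transformed code:
size = rows
rows = 8
size = count % size
pos = [(count + idx) // (count + size) for idx in size]
record(pos)
pos = pos - count
size = 21 // size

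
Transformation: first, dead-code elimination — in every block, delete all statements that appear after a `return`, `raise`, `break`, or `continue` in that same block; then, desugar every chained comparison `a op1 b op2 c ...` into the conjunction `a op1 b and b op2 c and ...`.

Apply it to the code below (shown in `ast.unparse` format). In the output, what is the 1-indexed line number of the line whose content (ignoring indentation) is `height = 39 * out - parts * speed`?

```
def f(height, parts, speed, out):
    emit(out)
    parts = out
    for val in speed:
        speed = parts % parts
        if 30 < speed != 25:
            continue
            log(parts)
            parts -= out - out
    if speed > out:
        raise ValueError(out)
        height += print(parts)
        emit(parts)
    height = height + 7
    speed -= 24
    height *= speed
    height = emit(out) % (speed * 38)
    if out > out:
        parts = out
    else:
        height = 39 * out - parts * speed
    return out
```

17

Transformed code:
def f(height, parts, speed, out):
    emit(out)
    parts = out
    for val in speed:
        speed = parts % parts
        if 30 < speed and speed != 25:
            continue
    if speed > out:
        raise ValueError(out)
    height = height + 7
    speed -= 24
    height *= speed
    height = emit(out) % (speed * 38)
    if out > out:
        parts = out
    else:
        height = 39 * out - parts * speed
    return out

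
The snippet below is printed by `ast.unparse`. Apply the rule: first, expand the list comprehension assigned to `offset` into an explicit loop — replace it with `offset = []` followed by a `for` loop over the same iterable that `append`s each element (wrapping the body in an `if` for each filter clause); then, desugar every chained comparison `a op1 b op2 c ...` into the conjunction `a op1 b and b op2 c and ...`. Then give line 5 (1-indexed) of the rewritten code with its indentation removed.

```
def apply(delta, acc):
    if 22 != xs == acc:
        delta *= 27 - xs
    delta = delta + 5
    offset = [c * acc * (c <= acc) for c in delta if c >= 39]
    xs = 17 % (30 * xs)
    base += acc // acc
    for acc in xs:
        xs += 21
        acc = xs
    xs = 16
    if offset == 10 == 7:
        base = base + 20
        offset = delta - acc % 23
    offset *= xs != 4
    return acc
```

Transformed code:
def apply(delta, acc):
    if 22 != xs and xs == acc:
        delta *= 27 - xs
    delta = delta + 5
    offset = []
    for c in delta:
        if c >= 39:
            offset.append(c * acc * (c <= acc))
    xs = 17 % (30 * xs)
    base += acc // acc
    for acc in xs:
        xs += 21
        acc = xs
    xs = 16
    if offset == 10 and 10 == 7:
        base = base + 20
        offset = delta - acc % 23
    offset *= xs != 4
    return acc

offset = []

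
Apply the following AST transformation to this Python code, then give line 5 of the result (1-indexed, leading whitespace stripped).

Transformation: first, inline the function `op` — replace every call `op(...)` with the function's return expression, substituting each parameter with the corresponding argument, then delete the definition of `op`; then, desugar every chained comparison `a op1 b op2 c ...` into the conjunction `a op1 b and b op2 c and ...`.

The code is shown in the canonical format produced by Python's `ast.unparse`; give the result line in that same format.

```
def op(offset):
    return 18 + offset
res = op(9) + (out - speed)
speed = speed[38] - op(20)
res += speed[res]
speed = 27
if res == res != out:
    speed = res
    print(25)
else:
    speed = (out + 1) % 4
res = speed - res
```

Transformed code:
res = 18 + 9 + (out - speed)
speed = speed[38] - (18 + 20)
res += speed[res]
speed = 27
if res == res and res != out:
    speed = res
    print(25)
else:
    speed = (out + 1) % 4
res = speed - res

if res == res and res != out:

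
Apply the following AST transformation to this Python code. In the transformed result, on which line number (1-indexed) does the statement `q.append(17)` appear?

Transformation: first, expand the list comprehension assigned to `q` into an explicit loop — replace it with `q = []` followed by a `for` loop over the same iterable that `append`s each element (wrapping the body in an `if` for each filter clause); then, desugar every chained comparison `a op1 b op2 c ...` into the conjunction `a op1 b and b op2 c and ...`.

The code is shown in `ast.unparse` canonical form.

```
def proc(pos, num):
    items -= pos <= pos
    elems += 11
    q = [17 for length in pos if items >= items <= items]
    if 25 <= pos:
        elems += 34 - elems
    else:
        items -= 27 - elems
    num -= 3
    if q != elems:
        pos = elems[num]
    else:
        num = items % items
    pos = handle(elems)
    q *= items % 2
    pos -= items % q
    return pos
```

7

Transformed code:
def proc(pos, num):
    items -= pos <= pos
    elems += 11
    q = []
    for length in pos:
        if items >= items and items <= items:
            q.append(17)
    if 25 <= pos:
        elems += 34 - elems
    else:
        items -= 27 - elems
    num -= 3
    if q != elems:
        pos = elems[num]
    else:
        num = items % items
    pos = handle(elems)
    q *= items % 2
    pos -= items % q
    return pos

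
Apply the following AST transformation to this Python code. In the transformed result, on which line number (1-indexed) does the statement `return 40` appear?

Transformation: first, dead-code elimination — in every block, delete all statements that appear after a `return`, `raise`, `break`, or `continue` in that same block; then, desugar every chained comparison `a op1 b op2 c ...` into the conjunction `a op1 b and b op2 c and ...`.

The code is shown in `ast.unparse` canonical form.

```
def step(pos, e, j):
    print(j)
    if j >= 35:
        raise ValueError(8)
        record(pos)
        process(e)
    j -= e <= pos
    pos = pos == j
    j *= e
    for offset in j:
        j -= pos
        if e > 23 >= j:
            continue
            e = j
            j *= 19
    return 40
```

Transformed code:
def step(pos, e, j):
    print(j)
    if j >= 35:
        raise ValueError(8)
    j -= e <= pos
    pos = pos == j
    j *= e
    for offset in j:
        j -= pos
        if e > 23 and 23 >= j:
            continue
    return 40

12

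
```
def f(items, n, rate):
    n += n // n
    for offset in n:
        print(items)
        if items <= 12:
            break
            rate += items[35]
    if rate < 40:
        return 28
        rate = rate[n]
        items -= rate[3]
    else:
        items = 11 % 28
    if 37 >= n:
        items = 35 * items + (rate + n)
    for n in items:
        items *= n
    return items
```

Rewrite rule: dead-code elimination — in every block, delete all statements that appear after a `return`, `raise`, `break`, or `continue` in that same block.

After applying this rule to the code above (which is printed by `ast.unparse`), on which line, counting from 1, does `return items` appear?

Transformed code:
def f(items, n, rate):
    n += n // n
    for offset in n:
        print(items)
        if items <= 12:
            break
    if rate < 40:
        return 28
    else:
        items = 11 % 28
    if 37 >= n:
        items = 35 * items + (rate + n)
    for n in items:
        items *= n
    return items

15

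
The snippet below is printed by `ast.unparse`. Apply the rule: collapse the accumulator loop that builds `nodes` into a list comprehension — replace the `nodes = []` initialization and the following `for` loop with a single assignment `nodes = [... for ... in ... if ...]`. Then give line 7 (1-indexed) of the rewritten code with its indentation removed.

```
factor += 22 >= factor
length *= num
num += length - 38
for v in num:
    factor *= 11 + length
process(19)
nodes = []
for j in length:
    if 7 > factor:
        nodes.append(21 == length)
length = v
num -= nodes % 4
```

nodes = [21 == length for j in length if 7 > factor]

Transformed code:
factor += 22 >= factor
length *= num
num += length - 38
for v in num:
    factor *= 11 + length
process(19)
nodes = [21 == length for j in length if 7 > factor]
length = v
num -= nodes % 4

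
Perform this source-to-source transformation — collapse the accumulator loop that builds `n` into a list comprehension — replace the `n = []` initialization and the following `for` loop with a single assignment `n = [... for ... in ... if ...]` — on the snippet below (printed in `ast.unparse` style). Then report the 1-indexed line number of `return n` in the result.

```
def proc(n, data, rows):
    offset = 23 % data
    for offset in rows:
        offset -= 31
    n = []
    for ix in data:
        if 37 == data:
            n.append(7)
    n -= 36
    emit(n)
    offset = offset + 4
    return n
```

Transformed code:
def proc(n, data, rows):
    offset = 23 % data
    for offset in rows:
        offset -= 31
    n = [7 for ix in data if 37 == data]
    n -= 36
    emit(n)
    offset = offset + 4
    return n

9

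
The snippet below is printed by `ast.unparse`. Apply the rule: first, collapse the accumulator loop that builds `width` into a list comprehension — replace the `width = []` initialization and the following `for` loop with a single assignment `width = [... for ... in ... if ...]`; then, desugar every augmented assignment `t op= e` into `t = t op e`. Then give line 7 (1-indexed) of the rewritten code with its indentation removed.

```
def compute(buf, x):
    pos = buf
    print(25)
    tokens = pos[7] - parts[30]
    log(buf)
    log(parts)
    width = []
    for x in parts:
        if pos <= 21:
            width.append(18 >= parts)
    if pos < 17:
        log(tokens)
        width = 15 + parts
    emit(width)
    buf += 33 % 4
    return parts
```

width = [18 >= parts for x in parts if pos <= 21]

Transformed code:
def compute(buf, x):
    pos = buf
    print(25)
    tokens = pos[7] - parts[30]
    log(buf)
    log(parts)
    width = [18 >= parts for x in parts if pos <= 21]
    if pos < 17:
        log(tokens)
        width = 15 + parts
    emit(width)
    buf = buf + 33 % 4
    return parts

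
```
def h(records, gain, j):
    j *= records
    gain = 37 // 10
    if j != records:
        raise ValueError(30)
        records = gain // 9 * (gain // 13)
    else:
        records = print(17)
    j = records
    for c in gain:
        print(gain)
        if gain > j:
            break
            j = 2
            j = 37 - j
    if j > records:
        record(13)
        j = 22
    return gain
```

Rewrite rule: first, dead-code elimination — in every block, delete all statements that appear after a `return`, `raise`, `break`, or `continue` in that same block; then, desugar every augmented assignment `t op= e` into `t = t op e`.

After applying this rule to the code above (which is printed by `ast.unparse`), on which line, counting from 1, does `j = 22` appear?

Transformed code:
def h(records, gain, j):
    j = j * records
    gain = 37 // 10
    if j != records:
        raise ValueError(30)
    else:
        records = print(17)
    j = records
    for c in gain:
        print(gain)
        if gain > j:
            break
    if j > records:
        record(13)
        j = 22
    return gain

15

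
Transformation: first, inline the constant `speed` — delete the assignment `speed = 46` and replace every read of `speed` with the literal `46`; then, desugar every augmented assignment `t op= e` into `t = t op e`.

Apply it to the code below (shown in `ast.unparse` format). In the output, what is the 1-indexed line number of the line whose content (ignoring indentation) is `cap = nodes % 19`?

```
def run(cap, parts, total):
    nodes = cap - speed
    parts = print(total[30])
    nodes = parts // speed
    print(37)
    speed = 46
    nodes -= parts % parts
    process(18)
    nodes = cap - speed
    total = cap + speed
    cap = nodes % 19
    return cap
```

10

Transformed code:
def run(cap, parts, total):
    nodes = cap - 46
    parts = print(total[30])
    nodes = parts // 46
    print(37)
    nodes = nodes - parts % parts
    process(18)
    nodes = cap - 46
    total = cap + 46
    cap = nodes % 19
    return cap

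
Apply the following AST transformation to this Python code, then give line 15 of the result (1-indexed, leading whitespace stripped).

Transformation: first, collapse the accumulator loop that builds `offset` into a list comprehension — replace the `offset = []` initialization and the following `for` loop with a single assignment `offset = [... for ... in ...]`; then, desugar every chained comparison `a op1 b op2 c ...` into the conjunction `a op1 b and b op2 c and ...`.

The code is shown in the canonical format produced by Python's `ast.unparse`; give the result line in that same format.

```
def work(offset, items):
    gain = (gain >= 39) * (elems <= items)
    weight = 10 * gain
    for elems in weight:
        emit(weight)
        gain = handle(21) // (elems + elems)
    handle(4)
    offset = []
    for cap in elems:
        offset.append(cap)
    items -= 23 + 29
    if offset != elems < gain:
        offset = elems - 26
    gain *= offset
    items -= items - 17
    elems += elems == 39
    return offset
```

return offset

Transformed code:
def work(offset, items):
    gain = (gain >= 39) * (elems <= items)
    weight = 10 * gain
    for elems in weight:
        emit(weight)
        gain = handle(21) // (elems + elems)
    handle(4)
    offset = [cap for cap in elems]
    items -= 23 + 29
    if offset != elems and elems < gain:
        offset = elems - 26
    gain *= offset
    items -= items - 17
    elems += elems == 39
    return offset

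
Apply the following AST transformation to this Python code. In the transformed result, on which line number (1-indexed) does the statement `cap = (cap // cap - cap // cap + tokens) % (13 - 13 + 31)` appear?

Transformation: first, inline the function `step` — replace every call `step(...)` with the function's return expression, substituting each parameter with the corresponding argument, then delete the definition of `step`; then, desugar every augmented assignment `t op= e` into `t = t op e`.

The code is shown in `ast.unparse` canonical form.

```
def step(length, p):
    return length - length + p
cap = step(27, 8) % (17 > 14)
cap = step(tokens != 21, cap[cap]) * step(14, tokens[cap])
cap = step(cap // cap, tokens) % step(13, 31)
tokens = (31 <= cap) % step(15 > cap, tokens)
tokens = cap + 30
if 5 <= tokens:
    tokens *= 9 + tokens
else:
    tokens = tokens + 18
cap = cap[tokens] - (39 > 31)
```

Transformed code:
cap = (27 - 27 + 8) % (17 > 14)
cap = ((tokens != 21) - (tokens != 21) + cap[cap]) * (14 - 14 + tokens[cap])
cap = (cap // cap - cap // cap + tokens) % (13 - 13 + 31)
tokens = (31 <= cap) % ((15 > cap) - (15 > cap) + tokens)
tokens = cap + 30
if 5 <= tokens:
    tokens = tokens * (9 + tokens)
else:
    tokens = tokens + 18
cap = cap[tokens] - (39 > 31)

3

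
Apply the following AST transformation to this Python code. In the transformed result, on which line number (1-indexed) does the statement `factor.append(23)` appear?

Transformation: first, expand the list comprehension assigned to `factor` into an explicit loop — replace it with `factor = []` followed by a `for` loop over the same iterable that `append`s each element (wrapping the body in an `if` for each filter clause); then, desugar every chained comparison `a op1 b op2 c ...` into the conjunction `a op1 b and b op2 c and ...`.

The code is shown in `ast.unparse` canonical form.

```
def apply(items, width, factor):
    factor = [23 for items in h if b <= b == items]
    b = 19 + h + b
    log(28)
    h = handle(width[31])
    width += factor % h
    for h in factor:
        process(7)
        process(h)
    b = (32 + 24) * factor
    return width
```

Transformed code:
def apply(items, width, factor):
    factor = []
    for items in h:
        if b <= b and b == items:
            factor.append(23)
    b = 19 + h + b
    log(28)
    h = handle(width[31])
    width += factor % h
    for h in factor:
        process(7)
        process(h)
    b = (32 + 24) * factor
    return width

5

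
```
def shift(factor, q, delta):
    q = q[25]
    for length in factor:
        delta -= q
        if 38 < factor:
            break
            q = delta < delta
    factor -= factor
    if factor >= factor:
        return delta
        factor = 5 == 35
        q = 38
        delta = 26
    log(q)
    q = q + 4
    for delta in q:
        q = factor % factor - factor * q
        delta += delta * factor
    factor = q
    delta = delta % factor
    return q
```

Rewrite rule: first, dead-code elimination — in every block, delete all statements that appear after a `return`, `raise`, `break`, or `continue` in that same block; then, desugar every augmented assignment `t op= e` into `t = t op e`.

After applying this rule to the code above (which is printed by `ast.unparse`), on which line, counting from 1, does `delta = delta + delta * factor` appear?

Transformed code:
def shift(factor, q, delta):
    q = q[25]
    for length in factor:
        delta = delta - q
        if 38 < factor:
            break
    factor = factor - factor
    if factor >= factor:
        return delta
    log(q)
    q = q + 4
    for delta in q:
        q = factor % factor - factor * q
        delta = delta + delta * factor
    factor = q
    delta = delta % factor
    return q

14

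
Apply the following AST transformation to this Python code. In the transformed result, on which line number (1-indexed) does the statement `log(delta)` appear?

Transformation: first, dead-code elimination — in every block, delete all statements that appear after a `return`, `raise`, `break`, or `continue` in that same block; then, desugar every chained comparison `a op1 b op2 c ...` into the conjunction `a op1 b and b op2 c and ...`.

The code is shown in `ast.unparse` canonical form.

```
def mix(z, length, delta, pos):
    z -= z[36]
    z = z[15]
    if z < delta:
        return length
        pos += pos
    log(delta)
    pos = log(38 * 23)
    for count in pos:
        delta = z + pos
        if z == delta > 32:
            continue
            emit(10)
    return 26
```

6

Transformed code:
def mix(z, length, delta, pos):
    z -= z[36]
    z = z[15]
    if z < delta:
        return length
    log(delta)
    pos = log(38 * 23)
    for count in pos:
        delta = z + pos
        if z == delta and delta > 32:
            continue
    return 26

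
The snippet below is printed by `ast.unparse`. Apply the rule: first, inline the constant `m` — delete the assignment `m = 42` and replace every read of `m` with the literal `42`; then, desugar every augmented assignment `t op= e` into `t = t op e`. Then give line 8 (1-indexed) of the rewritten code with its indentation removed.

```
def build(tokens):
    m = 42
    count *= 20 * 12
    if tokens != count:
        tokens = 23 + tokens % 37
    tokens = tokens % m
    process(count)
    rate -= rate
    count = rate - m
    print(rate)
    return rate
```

count = rate - 42

Transformed code:
def build(tokens):
    count = count * (20 * 12)
    if tokens != count:
        tokens = 23 + tokens % 37
    tokens = tokens % 42
    process(count)
    rate = rate - rate
    count = rate - 42
    print(rate)
    return rate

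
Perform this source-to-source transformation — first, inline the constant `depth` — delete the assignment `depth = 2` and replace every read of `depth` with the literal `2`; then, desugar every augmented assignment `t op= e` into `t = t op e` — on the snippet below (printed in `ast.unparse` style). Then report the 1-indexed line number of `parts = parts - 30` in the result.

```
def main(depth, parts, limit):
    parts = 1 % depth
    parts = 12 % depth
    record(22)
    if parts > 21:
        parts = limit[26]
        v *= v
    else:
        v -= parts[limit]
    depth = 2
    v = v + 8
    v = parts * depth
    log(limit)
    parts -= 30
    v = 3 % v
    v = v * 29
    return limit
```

Transformed code:
def main(depth, parts, limit):
    parts = 1 % 2
    parts = 12 % 2
    record(22)
    if parts > 21:
        parts = limit[26]
        v = v * v
    else:
        v = v - parts[limit]
    v = v + 8
    v = parts * 2
    log(limit)
    parts = parts - 30
    v = 3 % v
    v = v * 29
    return limit

13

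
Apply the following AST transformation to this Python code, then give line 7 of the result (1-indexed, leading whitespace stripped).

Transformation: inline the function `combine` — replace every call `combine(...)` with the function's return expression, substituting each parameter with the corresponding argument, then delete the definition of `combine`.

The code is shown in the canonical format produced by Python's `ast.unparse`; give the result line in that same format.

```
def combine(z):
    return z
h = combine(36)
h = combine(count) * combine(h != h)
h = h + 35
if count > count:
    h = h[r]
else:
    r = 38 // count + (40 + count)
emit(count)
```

Transformed code:
h = 36
h = count * (h != h)
h = h + 35
if count > count:
    h = h[r]
else:
    r = 38 // count + (40 + count)
emit(count)

r = 38 // count + (40 + count)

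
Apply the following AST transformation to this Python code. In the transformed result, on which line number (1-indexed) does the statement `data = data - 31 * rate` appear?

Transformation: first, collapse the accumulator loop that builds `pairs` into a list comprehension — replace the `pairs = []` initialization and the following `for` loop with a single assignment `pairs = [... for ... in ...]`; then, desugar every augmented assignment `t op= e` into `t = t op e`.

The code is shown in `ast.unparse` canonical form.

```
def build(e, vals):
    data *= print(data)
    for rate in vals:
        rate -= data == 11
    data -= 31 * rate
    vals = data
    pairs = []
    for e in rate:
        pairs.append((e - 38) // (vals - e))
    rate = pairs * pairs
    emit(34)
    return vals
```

Transformed code:
def build(e, vals):
    data = data * print(data)
    for rate in vals:
        rate = rate - (data == 11)
    data = data - 31 * rate
    vals = data
    pairs = [(e - 38) // (vals - e) for e in rate]
    rate = pairs * pairs
    emit(34)
    return vals

5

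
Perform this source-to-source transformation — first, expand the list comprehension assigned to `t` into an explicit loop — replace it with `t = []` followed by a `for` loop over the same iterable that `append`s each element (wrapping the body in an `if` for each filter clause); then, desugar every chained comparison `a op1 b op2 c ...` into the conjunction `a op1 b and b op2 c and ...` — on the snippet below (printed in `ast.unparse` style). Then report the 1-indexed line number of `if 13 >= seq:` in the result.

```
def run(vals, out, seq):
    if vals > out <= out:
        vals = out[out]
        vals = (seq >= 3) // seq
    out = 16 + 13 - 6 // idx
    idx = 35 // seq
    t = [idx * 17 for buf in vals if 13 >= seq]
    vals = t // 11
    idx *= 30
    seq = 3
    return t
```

Transformed code:
def run(vals, out, seq):
    if vals > out and out <= out:
        vals = out[out]
        vals = (seq >= 3) // seq
    out = 16 + 13 - 6 // idx
    idx = 35 // seq
    t = []
    for buf in vals:
        if 13 >= seq:
            t.append(idx * 17)
    vals = t // 11
    idx *= 30
    seq = 3
    return t

9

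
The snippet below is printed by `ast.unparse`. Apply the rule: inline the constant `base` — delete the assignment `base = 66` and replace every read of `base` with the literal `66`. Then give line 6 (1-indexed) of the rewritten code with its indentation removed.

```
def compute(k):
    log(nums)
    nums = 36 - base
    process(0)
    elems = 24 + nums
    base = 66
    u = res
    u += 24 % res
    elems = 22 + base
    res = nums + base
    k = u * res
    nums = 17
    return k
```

u = res

Transformed code:
def compute(k):
    log(nums)
    nums = 36 - 66
    process(0)
    elems = 24 + nums
    u = res
    u += 24 % res
    elems = 22 + 66
    res = nums + 66
    k = u * res
    nums = 17
    return k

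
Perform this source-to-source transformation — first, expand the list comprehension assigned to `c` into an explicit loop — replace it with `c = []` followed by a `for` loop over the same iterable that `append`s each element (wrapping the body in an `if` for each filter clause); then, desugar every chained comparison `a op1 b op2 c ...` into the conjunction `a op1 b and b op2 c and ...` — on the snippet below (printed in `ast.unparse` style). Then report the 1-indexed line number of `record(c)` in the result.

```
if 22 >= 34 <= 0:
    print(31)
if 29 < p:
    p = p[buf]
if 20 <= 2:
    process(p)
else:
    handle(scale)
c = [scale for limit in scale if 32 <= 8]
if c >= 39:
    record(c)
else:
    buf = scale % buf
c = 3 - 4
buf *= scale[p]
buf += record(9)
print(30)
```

Transformed code:
if 22 >= 34 and 34 <= 0:
    print(31)
if 29 < p:
    p = p[buf]
if 20 <= 2:
    process(p)
else:
    handle(scale)
c = []
for limit in scale:
    if 32 <= 8:
        c.append(scale)
if c >= 39:
    record(c)
else:
    buf = scale % buf
c = 3 - 4
buf *= scale[p]
buf += record(9)
print(30)

14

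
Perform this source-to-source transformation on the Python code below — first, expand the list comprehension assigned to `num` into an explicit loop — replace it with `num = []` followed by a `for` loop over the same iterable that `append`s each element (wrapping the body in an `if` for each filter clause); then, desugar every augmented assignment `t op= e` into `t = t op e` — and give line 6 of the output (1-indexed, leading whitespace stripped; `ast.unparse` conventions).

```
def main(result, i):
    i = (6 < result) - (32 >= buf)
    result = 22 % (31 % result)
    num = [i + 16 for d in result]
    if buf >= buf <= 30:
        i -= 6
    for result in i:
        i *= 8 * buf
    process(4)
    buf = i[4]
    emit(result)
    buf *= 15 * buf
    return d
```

Transformed code:
def main(result, i):
    i = (6 < result) - (32 >= buf)
    result = 22 % (31 % result)
    num = []
    for d in result:
        num.append(i + 16)
    if buf >= buf <= 30:
        i = i - 6
    for result in i:
        i = i * (8 * buf)
    process(4)
    buf = i[4]
    emit(result)
    buf = buf * (15 * buf)
    return d

num.append(i + 16)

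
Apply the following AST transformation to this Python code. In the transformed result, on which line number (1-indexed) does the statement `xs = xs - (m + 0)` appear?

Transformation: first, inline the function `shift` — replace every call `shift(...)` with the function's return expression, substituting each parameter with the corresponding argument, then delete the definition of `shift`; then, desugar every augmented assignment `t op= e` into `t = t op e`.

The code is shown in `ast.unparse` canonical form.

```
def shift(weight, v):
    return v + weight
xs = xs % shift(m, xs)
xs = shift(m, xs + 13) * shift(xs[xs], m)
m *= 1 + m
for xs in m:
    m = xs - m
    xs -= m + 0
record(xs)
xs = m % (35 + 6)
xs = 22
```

Transformed code:
xs = xs % (xs + m)
xs = (xs + 13 + m) * (m + xs[xs])
m = m * (1 + m)
for xs in m:
    m = xs - m
    xs = xs - (m + 0)
record(xs)
xs = m % (35 + 6)
xs = 22

6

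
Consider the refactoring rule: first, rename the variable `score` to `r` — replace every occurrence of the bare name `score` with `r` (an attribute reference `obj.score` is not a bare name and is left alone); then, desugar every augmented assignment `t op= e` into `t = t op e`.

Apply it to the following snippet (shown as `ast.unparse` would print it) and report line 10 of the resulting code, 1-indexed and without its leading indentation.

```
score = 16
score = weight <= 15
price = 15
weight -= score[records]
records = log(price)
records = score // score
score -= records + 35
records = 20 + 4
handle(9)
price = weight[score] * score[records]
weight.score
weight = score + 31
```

price = weight[r] * r[records]

Transformed code:
r = 16
r = weight <= 15
price = 15
weight = weight - r[records]
records = log(price)
records = r // r
r = r - (records + 35)
records = 20 + 4
handle(9)
price = weight[r] * r[records]
weight.score
weight = r + 31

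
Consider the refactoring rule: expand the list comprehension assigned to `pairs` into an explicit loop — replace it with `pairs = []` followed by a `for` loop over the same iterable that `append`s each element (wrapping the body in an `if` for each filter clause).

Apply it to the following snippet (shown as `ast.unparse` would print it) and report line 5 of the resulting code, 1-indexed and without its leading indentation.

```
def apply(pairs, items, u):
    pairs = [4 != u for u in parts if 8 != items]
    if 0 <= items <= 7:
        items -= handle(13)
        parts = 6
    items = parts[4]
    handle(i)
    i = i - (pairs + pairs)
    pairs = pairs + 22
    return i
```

pairs.append(4 != u)

Transformed code:
def apply(pairs, items, u):
    pairs = []
    for u in parts:
        if 8 != items:
            pairs.append(4 != u)
    if 0 <= items <= 7:
        items -= handle(13)
        parts = 6
    items = parts[4]
    handle(i)
    i = i - (pairs + pairs)
    pairs = pairs + 22
    return i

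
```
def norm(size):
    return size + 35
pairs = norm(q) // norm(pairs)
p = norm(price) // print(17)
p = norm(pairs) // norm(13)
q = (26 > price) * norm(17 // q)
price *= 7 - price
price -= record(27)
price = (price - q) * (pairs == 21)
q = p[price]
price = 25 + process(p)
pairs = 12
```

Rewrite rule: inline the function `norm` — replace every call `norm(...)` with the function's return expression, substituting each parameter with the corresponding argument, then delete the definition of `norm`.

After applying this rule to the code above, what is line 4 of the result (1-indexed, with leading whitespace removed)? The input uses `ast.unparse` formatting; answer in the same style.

Transformed code:
pairs = (q + 35) // (pairs + 35)
p = (price + 35) // print(17)
p = (pairs + 35) // (13 + 35)
q = (26 > price) * (17 // q + 35)
price *= 7 - price
price -= record(27)
price = (price - q) * (pairs == 21)
q = p[price]
price = 25 + process(p)
pairs = 12

q = (26 > price) * (17 // q + 35)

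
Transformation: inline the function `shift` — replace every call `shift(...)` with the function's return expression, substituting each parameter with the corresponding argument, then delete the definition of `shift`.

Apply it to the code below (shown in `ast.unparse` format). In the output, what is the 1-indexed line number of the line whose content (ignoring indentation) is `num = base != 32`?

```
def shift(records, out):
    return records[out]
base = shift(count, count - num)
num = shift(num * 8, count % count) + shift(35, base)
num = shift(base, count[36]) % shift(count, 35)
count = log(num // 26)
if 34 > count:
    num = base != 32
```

6

Transformed code:
base = count[count - num]
num = (num * 8)[count % count] + 35[base]
num = base[count[36]] % count[35]
count = log(num // 26)
if 34 > count:
    num = base != 32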